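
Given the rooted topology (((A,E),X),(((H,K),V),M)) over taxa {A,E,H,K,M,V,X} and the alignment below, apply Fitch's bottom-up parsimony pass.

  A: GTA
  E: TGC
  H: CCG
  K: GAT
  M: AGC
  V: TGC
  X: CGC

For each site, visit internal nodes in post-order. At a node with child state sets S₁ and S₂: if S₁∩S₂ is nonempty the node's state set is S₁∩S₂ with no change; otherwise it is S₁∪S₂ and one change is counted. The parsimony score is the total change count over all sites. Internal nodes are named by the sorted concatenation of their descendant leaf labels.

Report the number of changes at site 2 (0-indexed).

3

site 0, node AE: A={G} ∪ E={T} → {G,T} (+1)
site 0, node AEX: AE={G,T} ∪ X={C} → {C,G,T} (+1)
site 0, node HK: H={C} ∪ K={G} → {C,G} (+1)
site 0, node HKV: HK={C,G} ∪ V={T} → {C,G,T} (+1)
site 0, node HKMV: HKV={C,G,T} ∪ M={A} → {A,C,G,T} (+1)
site 0, node AEHKMVX: AEX={C,G,T} ∩ HKMV={A,C,G,T} → {C,G,T} (+0)
site 1, node AE: A={T} ∪ E={G} → {G,T} (+1)
site 1, node AEX: AE={G,T} ∩ X={G} → {G} (+0)
site 1, node HK: H={C} ∪ K={A} → {A,C} (+1)
site 1, node HKV: HK={A,C} ∪ V={G} → {A,C,G} (+1)
site 1, node HKMV: HKV={A,C,G} ∩ M={G} → {G} (+0)
site 1, node AEHKMVX: AEX={G} ∩ HKMV={G} → {G} (+0)
site 2, node AE: A={A} ∪ E={C} → {A,C} (+1)
site 2, node AEX: AE={A,C} ∩ X={C} → {C} (+0)
site 2, node HK: H={G} ∪ K={T} → {G,T} (+1)
site 2, node HKV: HK={G,T} ∪ V={C} → {C,G,T} (+1)
site 2, node HKMV: HKV={C,G,T} ∩ M={C} → {C} (+0)
site 2, node AEHKMVX: AEX={C} ∩ HKMV={C} → {C} (+0)
per-site changes: [5, 3, 3]; total = 11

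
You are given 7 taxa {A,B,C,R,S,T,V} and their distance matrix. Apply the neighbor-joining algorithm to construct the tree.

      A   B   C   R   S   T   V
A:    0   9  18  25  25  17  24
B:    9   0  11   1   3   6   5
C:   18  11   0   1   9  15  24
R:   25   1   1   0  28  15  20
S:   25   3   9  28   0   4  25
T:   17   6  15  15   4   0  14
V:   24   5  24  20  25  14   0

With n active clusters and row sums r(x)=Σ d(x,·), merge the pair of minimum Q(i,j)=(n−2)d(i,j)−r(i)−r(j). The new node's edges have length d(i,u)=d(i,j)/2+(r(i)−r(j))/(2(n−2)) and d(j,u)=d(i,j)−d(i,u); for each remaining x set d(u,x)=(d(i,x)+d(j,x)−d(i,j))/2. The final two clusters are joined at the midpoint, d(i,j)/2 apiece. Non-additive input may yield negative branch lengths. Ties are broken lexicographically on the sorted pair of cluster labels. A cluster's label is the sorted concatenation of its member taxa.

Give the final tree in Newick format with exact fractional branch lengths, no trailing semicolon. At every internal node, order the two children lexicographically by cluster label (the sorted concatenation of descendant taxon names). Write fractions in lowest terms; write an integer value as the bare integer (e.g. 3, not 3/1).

(((A:99/8,(B:-31/6,V:61/6):13/8):1/2,(C:-7/10,R:17/10):17/2):23/8,(S:71/16,T:-7/16):23/8)

iteration 1: select C,R (d=1, Q=-163); attach at lengths (-7/10, 17/10); label the merged cluster CR
  updated: d(A,CR)=21, d(B,CR)=11/2, d(CR,S)=18, d(CR,T)=29/2, d(CR,V)=43/2
iteration 2: select S,T (d=4, Q=-229/2); attach at lengths (71/16, -7/16); label the merged cluster ST
  updated: d(A,ST)=19, d(B,ST)=5/2, d(CR,ST)=57/4, d(ST,V)=35/2
iteration 3: select B,V (d=5, Q=-75); attach at lengths (-31/6, 61/6); label the merged cluster BV
  updated: d(A,BV)=14, d(BV,CR)=11, d(BV,ST)=15/2
iteration 4: select A,BV (d=14, Q=-117/2); attach at lengths (99/8, 13/8); label the merged cluster ABV
  updated: d(ABV,CR)=9, d(ABV,ST)=25/4
iteration 5: select ABV,CR (d=9, Q=-59/2); attach at lengths (1/2, 17/2); label the merged cluster ABCRV
  updated: d(ABCRV,ST)=23/4
iteration 6: select ABCRV,ST (d=23/4); attach at lengths (23/8, 23/8); label the merged cluster ABCRSTV
final tree: (((A:99/8,(B:-31/6,V:61/6):13/8):1/2,(C:-7/10,R:17/10):17/2):23/8,(S:71/16,T:-7/16):23/8)
total length: 155/4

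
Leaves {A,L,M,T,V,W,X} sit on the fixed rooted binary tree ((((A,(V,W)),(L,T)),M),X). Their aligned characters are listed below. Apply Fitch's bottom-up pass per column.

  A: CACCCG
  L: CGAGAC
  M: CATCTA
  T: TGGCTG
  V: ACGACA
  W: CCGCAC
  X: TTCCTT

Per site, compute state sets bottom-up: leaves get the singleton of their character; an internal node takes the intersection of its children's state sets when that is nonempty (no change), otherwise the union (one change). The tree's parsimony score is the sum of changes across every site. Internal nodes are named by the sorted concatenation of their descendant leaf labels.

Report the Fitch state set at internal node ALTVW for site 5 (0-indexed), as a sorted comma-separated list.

site 0, node VW: V={A} ∪ W={C} → {A,C} (+1)
site 0, node AVW: A={C} ∩ VW={A,C} → {C} (+0)
site 0, node LT: L={C} ∪ T={T} → {C,T} (+1)
site 0, node ALTVW: AVW={C} ∩ LT={C,T} → {C} (+0)
site 0, node ALMTVW: ALTVW={C} ∩ M={C} → {C} (+0)
site 0, node ALMTVWX: ALMTVW={C} ∪ X={T} → {C,T} (+1)
site 1, node VW: V={C} ∩ W={C} → {C} (+0)
site 1, node AVW: A={A} ∪ VW={C} → {A,C} (+1)
site 1, node LT: L={G} ∩ T={G} → {G} (+0)
site 1, node ALTVW: AVW={A,C} ∪ LT={G} → {A,C,G} (+1)
site 1, node ALMTVW: ALTVW={A,C,G} ∩ M={A} → {A} (+0)
site 1, node ALMTVWX: ALMTVW={A} ∪ X={T} → {A,T} (+1)
site 2, node VW: V={G} ∩ W={G} → {G} (+0)
site 2, node AVW: A={C} ∪ VW={G} → {C,G} (+1)
site 2, node LT: L={A} ∪ T={G} → {A,G} (+1)
site 2, node ALTVW: AVW={C,G} ∩ LT={A,G} → {G} (+0)
site 2, node ALMTVW: ALTVW={G} ∪ M={T} → {G,T} (+1)
site 2, node ALMTVWX: ALMTVW={G,T} ∪ X={C} → {C,G,T} (+1)
site 3, node VW: V={A} ∪ W={C} → {A,C} (+1)
site 3, node AVW: A={C} ∩ VW={A,C} → {C} (+0)
site 3, node LT: L={G} ∪ T={C} → {C,G} (+1)
site 3, node ALTVW: AVW={C} ∩ LT={C,G} → {C} (+0)
site 3, node ALMTVW: ALTVW={C} ∩ M={C} → {C} (+0)
site 3, node ALMTVWX: ALMTVW={C} ∩ X={C} → {C} (+0)
site 4, node VW: V={C} ∪ W={A} → {A,C} (+1)
site 4, node AVW: A={C} ∩ VW={A,C} → {C} (+0)
site 4, node LT: L={A} ∪ T={T} → {A,T} (+1)
site 4, node ALTVW: AVW={C} ∪ LT={A,T} → {A,C,T} (+1)
site 4, node ALMTVW: ALTVW={A,C,T} ∩ M={T} → {T} (+0)
site 4, node ALMTVWX: ALMTVW={T} ∩ X={T} → {T} (+0)
site 5, node VW: V={A} ∪ W={C} → {A,C} (+1)
site 5, node AVW: A={G} ∪ VW={A,C} → {A,C,G} (+1)
site 5, node LT: L={C} ∪ T={G} → {C,G} (+1)
site 5, node ALTVW: AVW={A,C,G} ∩ LT={C,G} → {C,G} (+0)
site 5, node ALMTVW: ALTVW={C,G} ∪ M={A} → {A,C,G} (+1)
site 5, node ALMTVWX: ALMTVW={A,C,G} ∪ X={T} → {A,C,G,T} (+1)
per-site changes: [3, 3, 4, 2, 3, 5]; total = 20

C,G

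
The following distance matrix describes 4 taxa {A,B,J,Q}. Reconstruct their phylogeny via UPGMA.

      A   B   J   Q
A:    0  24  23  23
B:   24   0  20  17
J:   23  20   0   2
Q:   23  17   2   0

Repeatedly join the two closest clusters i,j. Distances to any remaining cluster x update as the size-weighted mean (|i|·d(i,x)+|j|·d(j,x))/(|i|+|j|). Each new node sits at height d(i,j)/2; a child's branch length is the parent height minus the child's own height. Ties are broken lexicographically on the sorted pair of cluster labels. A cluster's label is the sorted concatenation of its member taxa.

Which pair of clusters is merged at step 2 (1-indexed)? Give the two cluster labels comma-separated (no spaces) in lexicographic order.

B,JQ

step 1: merge (J,Q) at d=2; branch lengths J→1, Q→1; new cluster JQ
  updated: d(A,JQ)=23, d(B,JQ)=37/2
step 2: merge (B,JQ) at d=37/2; branch lengths B→37/4, JQ→33/4; new cluster BJQ
  updated: d(A,BJQ)=70/3
step 3: merge (A,BJQ) at d=70/3; branch lengths A→35/3, BJQ→29/12; new cluster ABJQ
final tree: (A:35/3,(B:37/4,(J:1,Q:1):33/4):29/12)
total length: 403/12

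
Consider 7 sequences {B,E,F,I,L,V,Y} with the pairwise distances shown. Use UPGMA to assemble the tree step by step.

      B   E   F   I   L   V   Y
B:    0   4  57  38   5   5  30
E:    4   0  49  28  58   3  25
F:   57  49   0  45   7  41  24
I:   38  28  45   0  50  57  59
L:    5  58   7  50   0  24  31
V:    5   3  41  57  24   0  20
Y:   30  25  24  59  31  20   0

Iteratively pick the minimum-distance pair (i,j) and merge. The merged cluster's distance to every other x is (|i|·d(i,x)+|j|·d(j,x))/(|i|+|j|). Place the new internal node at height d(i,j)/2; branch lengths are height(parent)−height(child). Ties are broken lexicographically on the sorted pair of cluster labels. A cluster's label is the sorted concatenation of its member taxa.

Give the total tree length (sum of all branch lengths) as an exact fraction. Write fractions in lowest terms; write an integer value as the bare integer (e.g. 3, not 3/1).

4031/48

1. join E+V (d=3) ⇒ EV; edges |E|=3/2, |V|=3/2
  updated: d(B,EV)=9/2, d(EV,F)=45, d(EV,I)=85/2, d(EV,L)=41, d(EV,Y)=45/2
2. join B+EV (d=9/2) ⇒ BEV; edges |B|=9/4, |EV|=3/4
  updated: d(BEV,F)=49, d(BEV,I)=41, d(BEV,L)=29, d(BEV,Y)=25
3. join F+L (d=7) ⇒ FL; edges |F|=7/2, |L|=7/2
  updated: d(BEV,FL)=39, d(FL,I)=95/2, d(FL,Y)=55/2
4. join BEV+Y (d=25) ⇒ BEVY; edges |BEV|=41/4, |Y|=25/2
  updated: d(BEVY,FL)=289/8, d(BEVY,I)=91/2
5. join BEVY+FL (d=289/8) ⇒ BEFLVY; edges |BEVY|=89/16, |FL|=233/16
  updated: d(BEFLVY,I)=277/6
6. join BEFLVY+I (d=277/6) ⇒ BEFILVY; edges |BEFLVY|=241/48, |I|=277/12
final tree: ((((B:9/4,(E:3/2,V:3/2):3/4):41/4,Y:25/2):89/16,(F:7/2,L:7/2):233/16):241/48,I:277/12)
total length: 4031/48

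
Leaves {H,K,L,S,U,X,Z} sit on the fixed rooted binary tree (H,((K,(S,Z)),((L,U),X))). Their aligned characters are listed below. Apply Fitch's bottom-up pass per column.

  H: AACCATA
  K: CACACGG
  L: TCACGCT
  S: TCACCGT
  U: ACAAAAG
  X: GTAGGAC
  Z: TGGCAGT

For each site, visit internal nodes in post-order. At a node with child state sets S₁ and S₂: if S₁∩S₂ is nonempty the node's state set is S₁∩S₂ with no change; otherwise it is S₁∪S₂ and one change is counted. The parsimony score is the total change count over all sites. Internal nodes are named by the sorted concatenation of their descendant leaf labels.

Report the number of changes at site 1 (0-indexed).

SZ@0: {T} ∩ {T} = {T} (intersection, +0)
KSZ@0: {C} ∪ {T} = {C,T} (union, +1)
LU@0: {T} ∪ {A} = {A,T} (union, +1)
LUX@0: {A,T} ∪ {G} = {A,G,T} (union, +1)
KLSUXZ@0: {C,T} ∩ {A,G,T} = {T} (intersection, +0)
HKLSUXZ@0: {A} ∪ {T} = {A,T} (union, +1)
SZ@1: {C} ∪ {G} = {C,G} (union, +1)
KSZ@1: {A} ∪ {C,G} = {A,C,G} (union, +1)
LU@1: {C} ∩ {C} = {C} (intersection, +0)
LUX@1: {C} ∪ {T} = {C,T} (union, +1)
KLSUXZ@1: {A,C,G} ∩ {C,T} = {C} (intersection, +0)
HKLSUXZ@1: {A} ∪ {C} = {A,C} (union, +1)
SZ@2: {A} ∪ {G} = {A,G} (union, +1)
KSZ@2: {C} ∪ {A,G} = {A,C,G} (union, +1)
LU@2: {A} ∩ {A} = {A} (intersection, +0)
LUX@2: {A} ∩ {A} = {A} (intersection, +0)
KLSUXZ@2: {A,C,G} ∩ {A} = {A} (intersection, +0)
HKLSUXZ@2: {C} ∪ {A} = {A,C} (union, +1)
SZ@3: {C} ∩ {C} = {C} (intersection, +0)
KSZ@3: {A} ∪ {C} = {A,C} (union, +1)
LU@3: {C} ∪ {A} = {A,C} (union, +1)
LUX@3: {A,C} ∪ {G} = {A,C,G} (union, +1)
KLSUXZ@3: {A,C} ∩ {A,C,G} = {A,C} (intersection, +0)
HKLSUXZ@3: {C} ∩ {A,C} = {C} (intersection, +0)
SZ@4: {C} ∪ {A} = {A,C} (union, +1)
KSZ@4: {C} ∩ {A,C} = {C} (intersection, +0)
LU@4: {G} ∪ {A} = {A,G} (union, +1)
LUX@4: {A,G} ∩ {G} = {G} (intersection, +0)
KLSUXZ@4: {C} ∪ {G} = {C,G} (union, +1)
HKLSUXZ@4: {A} ∪ {C,G} = {A,C,G} (union, +1)
SZ@5: {G} ∩ {G} = {G} (intersection, +0)
KSZ@5: {G} ∩ {G} = {G} (intersection, +0)
LU@5: {C} ∪ {A} = {A,C} (union, +1)
LUX@5: {A,C} ∩ {A} = {A} (intersection, +0)
KLSUXZ@5: {G} ∪ {A} = {A,G} (union, +1)
HKLSUXZ@5: {T} ∪ {A,G} = {A,G,T} (union, +1)
SZ@6: {T} ∩ {T} = {T} (intersection, +0)
KSZ@6: {G} ∪ {T} = {G,T} (union, +1)
LU@6: {T} ∪ {G} = {G,T} (union, +1)
LUX@6: {G,T} ∪ {C} = {C,G,T} (union, +1)
KLSUXZ@6: {G,T} ∩ {C,G,T} = {G,T} (intersection, +0)
HKLSUXZ@6: {A} ∪ {G,T} = {A,G,T} (union, +1)
per-site changes: [4, 4, 3, 3, 4, 3, 4]; total = 25

4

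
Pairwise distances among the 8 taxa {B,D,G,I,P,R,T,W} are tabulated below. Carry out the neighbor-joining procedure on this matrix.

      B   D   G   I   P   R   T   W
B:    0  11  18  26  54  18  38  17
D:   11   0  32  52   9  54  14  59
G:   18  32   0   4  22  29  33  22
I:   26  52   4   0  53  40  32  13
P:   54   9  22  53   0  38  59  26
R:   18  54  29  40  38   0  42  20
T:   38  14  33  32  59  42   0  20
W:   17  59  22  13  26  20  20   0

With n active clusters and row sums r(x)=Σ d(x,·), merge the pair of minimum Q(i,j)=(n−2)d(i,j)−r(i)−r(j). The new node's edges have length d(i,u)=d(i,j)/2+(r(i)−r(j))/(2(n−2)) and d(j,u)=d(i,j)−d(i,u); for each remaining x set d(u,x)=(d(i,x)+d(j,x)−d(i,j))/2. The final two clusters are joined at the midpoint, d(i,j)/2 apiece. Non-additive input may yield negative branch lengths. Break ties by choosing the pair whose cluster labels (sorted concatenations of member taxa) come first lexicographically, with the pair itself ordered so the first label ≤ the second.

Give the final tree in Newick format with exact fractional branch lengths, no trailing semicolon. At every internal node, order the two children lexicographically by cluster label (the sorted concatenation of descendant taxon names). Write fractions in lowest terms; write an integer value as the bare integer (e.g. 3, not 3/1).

((((B:119/24,R:313/24):161/32,W:143/32):59/32,((D:2,P:7):553/32,T:471/32):195/32):313/64,(G:-29/20,I:109/20):313/64)

1. join D+P (d=9, Q=-438) ⇒ DP; edges |D|=2, |P|=7
  updated: d(B,DP)=28, d(DP,G)=45/2, d(DP,I)=48, d(DP,R)=83/2, d(DP,T)=32, d(DP,W)=38
2. join G+I (d=4, Q=-543/2) ⇒ GI; edges |G|=-29/20, |I|=109/20
  updated: d(B,GI)=20, d(DP,GI)=133/4, d(GI,R)=65/2, d(GI,T)=61/2, d(GI,W)=31/2
3. join DP+T (d=32, Q=-829/4) ⇒ DPT; edges |DP|=553/32, |T|=471/32
  updated: d(B,DPT)=17, d(DPT,GI)=127/8, d(DPT,R)=103/4, d(DPT,W)=13
4. join B+R (d=18, Q=-457/4) ⇒ BR; edges |B|=119/24, |R|=313/24
  updated: d(BR,DPT)=99/8, d(BR,GI)=69/4, d(BR,W)=19/2
5. join BR+W (d=19/2, Q=-465/8) ⇒ BRW; edges |BR|=161/32, |W|=143/32
  updated: d(BRW,DPT)=127/16, d(BRW,GI)=93/8
6. join BRW+DPT (d=127/16, Q=-567/16) ⇒ BDPRTW; edges |BRW|=59/32, |DPT|=195/32
  updated: d(BDPRTW,GI)=313/32
7. join BDPRTW+GI (d=313/32) ⇒ BDGIPRTW; edges |BDPRTW|=313/64, |GI|=313/64
final tree: ((((B:119/24,R:313/24):161/32,W:143/32):59/32,((D:2,P:7):553/32,T:471/32):195/32):313/64,(G:-29/20,I:109/20):313/64)
total length: 2887/32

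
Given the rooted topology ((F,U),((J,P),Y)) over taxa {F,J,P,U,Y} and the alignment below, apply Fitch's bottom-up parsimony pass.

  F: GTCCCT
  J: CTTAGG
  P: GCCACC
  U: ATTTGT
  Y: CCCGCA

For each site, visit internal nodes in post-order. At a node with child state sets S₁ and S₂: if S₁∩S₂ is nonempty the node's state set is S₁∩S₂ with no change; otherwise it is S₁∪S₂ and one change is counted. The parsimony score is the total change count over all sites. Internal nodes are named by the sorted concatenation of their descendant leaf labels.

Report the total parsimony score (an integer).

FU@0: {G} ∪ {A} = {A,G} (union, +1)
JP@0: {C} ∪ {G} = {C,G} (union, +1)
JPY@0: {C,G} ∩ {C} = {C} (intersection, +0)
FJPUY@0: {A,G} ∪ {C} = {A,C,G} (union, +1)
FU@1: {T} ∩ {T} = {T} (intersection, +0)
JP@1: {T} ∪ {C} = {C,T} (union, +1)
JPY@1: {C,T} ∩ {C} = {C} (intersection, +0)
FJPUY@1: {T} ∪ {C} = {C,T} (union, +1)
FU@2: {C} ∪ {T} = {C,T} (union, +1)
JP@2: {T} ∪ {C} = {C,T} (union, +1)
JPY@2: {C,T} ∩ {C} = {C} (intersection, +0)
FJPUY@2: {C,T} ∩ {C} = {C} (intersection, +0)
FU@3: {C} ∪ {T} = {C,T} (union, +1)
JP@3: {A} ∩ {A} = {A} (intersection, +0)
JPY@3: {A} ∪ {G} = {A,G} (union, +1)
FJPUY@3: {C,T} ∪ {A,G} = {A,C,G,T} (union, +1)
FU@4: {C} ∪ {G} = {C,G} (union, +1)
JP@4: {G} ∪ {C} = {C,G} (union, +1)
JPY@4: {C,G} ∩ {C} = {C} (intersection, +0)
FJPUY@4: {C,G} ∩ {C} = {C} (intersection, +0)
FU@5: {T} ∩ {T} = {T} (intersection, +0)
JP@5: {G} ∪ {C} = {C,G} (union, +1)
JPY@5: {C,G} ∪ {A} = {A,C,G} (union, +1)
FJPUY@5: {T} ∪ {A,C,G} = {A,C,G,T} (union, +1)
per-site changes: [3, 2, 2, 3, 2, 3]; total = 15

15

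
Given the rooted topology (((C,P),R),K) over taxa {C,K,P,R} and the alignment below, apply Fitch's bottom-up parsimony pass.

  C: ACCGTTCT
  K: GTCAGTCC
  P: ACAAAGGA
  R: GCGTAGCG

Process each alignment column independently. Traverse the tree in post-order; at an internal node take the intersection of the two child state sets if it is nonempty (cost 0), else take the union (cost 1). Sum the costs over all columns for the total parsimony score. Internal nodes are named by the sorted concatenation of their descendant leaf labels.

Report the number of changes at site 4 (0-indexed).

site 0, node CP: C={A} ∩ P={A} → {A} (+0)
site 0, node CPR: CP={A} ∪ R={G} → {A,G} (+1)
site 0, node CKPR: CPR={A,G} ∩ K={G} → {G} (+0)
site 1, node CP: C={C} ∩ P={C} → {C} (+0)
site 1, node CPR: CP={C} ∩ R={C} → {C} (+0)
site 1, node CKPR: CPR={C} ∪ K={T} → {C,T} (+1)
site 2, node CP: C={C} ∪ P={A} → {A,C} (+1)
site 2, node CPR: CP={A,C} ∪ R={G} → {A,C,G} (+1)
site 2, node CKPR: CPR={A,C,G} ∩ K={C} → {C} (+0)
site 3, node CP: C={G} ∪ P={A} → {A,G} (+1)
site 3, node CPR: CP={A,G} ∪ R={T} → {A,G,T} (+1)
site 3, node CKPR: CPR={A,G,T} ∩ K={A} → {A} (+0)
site 4, node CP: C={T} ∪ P={A} → {A,T} (+1)
site 4, node CPR: CP={A,T} ∩ R={A} → {A} (+0)
site 4, node CKPR: CPR={A} ∪ K={G} → {A,G} (+1)
site 5, node CP: C={T} ∪ P={G} → {G,T} (+1)
site 5, node CPR: CP={G,T} ∩ R={G} → {G} (+0)
site 5, node CKPR: CPR={G} ∪ K={T} → {G,T} (+1)
site 6, node CP: C={C} ∪ P={G} → {C,G} (+1)
site 6, node CPR: CP={C,G} ∩ R={C} → {C} (+0)
site 6, node CKPR: CPR={C} ∩ K={C} → {C} (+0)
site 7, node CP: C={T} ∪ P={A} → {A,T} (+1)
site 7, node CPR: CP={A,T} ∪ R={G} → {A,G,T} (+1)
site 7, node CKPR: CPR={A,G,T} ∪ K={C} → {A,C,G,T} (+1)
per-site changes: [1, 1, 2, 2, 2, 2, 1, 3]; total = 14

2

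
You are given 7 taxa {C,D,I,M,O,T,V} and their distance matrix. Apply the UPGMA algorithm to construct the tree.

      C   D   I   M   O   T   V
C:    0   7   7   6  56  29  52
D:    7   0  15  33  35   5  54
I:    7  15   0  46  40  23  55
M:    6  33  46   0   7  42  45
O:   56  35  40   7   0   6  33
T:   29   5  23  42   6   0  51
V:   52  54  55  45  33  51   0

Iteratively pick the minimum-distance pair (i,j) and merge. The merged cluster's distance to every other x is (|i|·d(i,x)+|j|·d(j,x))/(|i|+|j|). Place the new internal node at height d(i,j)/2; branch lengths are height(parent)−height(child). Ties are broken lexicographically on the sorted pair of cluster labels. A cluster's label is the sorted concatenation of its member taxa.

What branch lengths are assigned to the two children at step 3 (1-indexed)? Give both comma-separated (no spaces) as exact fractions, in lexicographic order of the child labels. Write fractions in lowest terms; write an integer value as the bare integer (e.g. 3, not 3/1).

iteration 1: select D,T (d=5); attach at lengths (5/2, 5/2); label the merged cluster DT
  updated: d(C,DT)=18, d(DT,I)=19, d(DT,M)=75/2, d(DT,O)=41/2, d(DT,V)=105/2
iteration 2: select C,M (d=6); attach at lengths (3, 3); label the merged cluster CM
  updated: d(CM,DT)=111/4, d(CM,I)=53/2, d(CM,O)=63/2, d(CM,V)=97/2
iteration 3: select DT,I (d=19); attach at lengths (7, 19/2); label the merged cluster DIT
  updated: d(CM,DIT)=82/3, d(DIT,O)=27, d(DIT,V)=160/3
iteration 4: select DIT,O (d=27); attach at lengths (4, 27/2); label the merged cluster DIOT
  updated: d(CM,DIOT)=227/8, d(DIOT,V)=193/4
iteration 5: select CM,DIOT (d=227/8); attach at lengths (179/16, 11/16); label the merged cluster CDIMOT
  updated: d(CDIMOT,V)=145/3
iteration 6: select CDIMOT,V (d=145/3); attach at lengths (479/48, 145/6); label the merged cluster CDIMOTV
final tree: (((C:3,M:3):179/16,(((D:5/2,T:5/2):7,I:19/2):4,O:27/2):11/16):479/48,V:145/6)
total length: 4369/48

7,19/2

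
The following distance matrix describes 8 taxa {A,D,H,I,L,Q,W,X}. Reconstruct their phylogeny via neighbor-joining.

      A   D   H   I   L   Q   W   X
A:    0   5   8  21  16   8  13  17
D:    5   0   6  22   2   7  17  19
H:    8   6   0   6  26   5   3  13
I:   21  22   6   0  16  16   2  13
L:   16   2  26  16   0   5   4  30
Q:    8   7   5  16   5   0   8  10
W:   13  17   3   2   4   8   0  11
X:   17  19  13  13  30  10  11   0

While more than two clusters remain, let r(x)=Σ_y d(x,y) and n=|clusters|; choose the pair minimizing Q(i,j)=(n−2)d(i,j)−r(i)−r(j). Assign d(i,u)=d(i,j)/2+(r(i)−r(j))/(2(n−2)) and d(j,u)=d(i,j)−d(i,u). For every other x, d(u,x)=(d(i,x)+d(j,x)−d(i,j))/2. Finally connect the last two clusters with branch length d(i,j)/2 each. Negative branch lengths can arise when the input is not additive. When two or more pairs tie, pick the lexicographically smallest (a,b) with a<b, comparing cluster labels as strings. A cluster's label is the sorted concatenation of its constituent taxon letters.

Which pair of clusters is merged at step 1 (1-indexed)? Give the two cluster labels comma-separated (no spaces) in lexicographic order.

1. join D+L (d=2, Q=-165) ⇒ DL; edges |D|=-3/4, |L|=11/4
  updated: d(A,DL)=19/2, d(DL,H)=15, d(DL,I)=18, d(DL,Q)=5, d(DL,W)=19/2, d(DL,X)=47/2
2. join I+W (d=2, Q=-225/2) ⇒ IW; edges |I|=79/20, |W|=-39/20
  updated: d(A,IW)=16, d(DL,IW)=51/4, d(H,IW)=7/2, d(IW,Q)=11, d(IW,X)=11
3. join A+DL (d=19/2, Q=-345/4) ⇒ ADL; edges |A|=123/32, |DL|=181/32
  updated: d(ADL,H)=27/4, d(ADL,IW)=77/8, d(ADL,Q)=7/4, d(ADL,X)=31/2
4. join ADL+Q (d=7/4, Q=-449/8) ⇒ ADLQ; edges |ADL|=89/48, |Q|=-5/48
  updated: d(ADLQ,H)=5, d(ADLQ,IW)=151/16, d(ADLQ,X)=95/8
5. join ADLQ+X (d=95/8, Q=-615/16) ⇒ ADLQX; edges |ADLQ|=227/64, |X|=533/64
  updated: d(ADLQX,H)=49/16, d(ADLQX,IW)=137/32
6. join ADLQX+H (d=49/16, Q=-347/32) ⇒ ADHLQX; edges |ADLQX|=123/64, |H|=73/64
  updated: d(ADHLQX,IW)=151/64
7. join ADHLQX+IW (d=151/64) ⇒ ADHILQWX; edges |ADHLQX|=151/128, |IW|=151/128
final tree: (((((A:123/32,(D:-3/4,L:11/4):181/32):89/48,Q:-5/48):227/64,X:533/64):123/64,H:73/64):151/128,(I:79/20,W:-39/20):151/128)
total length: 2083/64

D,L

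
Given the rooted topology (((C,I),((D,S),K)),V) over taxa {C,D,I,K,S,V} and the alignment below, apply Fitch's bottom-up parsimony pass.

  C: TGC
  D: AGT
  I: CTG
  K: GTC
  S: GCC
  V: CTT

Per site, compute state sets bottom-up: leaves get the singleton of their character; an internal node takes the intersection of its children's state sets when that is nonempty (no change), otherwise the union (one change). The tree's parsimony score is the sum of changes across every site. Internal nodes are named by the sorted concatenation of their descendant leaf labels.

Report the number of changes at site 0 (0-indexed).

site 0, node CI: C={T} ∪ I={C} → {C,T} (+1)
site 0, node DS: D={A} ∪ S={G} → {A,G} (+1)
site 0, node DKS: DS={A,G} ∩ K={G} → {G} (+0)
site 0, node CDIKS: CI={C,T} ∪ DKS={G} → {C,G,T} (+1)
site 0, node CDIKSV: CDIKS={C,G,T} ∩ V={C} → {C} (+0)
site 1, node CI: C={G} ∪ I={T} → {G,T} (+1)
site 1, node DS: D={G} ∪ S={C} → {C,G} (+1)
site 1, node DKS: DS={C,G} ∪ K={T} → {C,G,T} (+1)
site 1, node CDIKS: CI={G,T} ∩ DKS={C,G,T} → {G,T} (+0)
site 1, node CDIKSV: CDIKS={G,T} ∩ V={T} → {T} (+0)
site 2, node CI: C={C} ∪ I={G} → {C,G} (+1)
site 2, node DS: D={T} ∪ S={C} → {C,T} (+1)
site 2, node DKS: DS={C,T} ∩ K={C} → {C} (+0)
site 2, node CDIKS: CI={C,G} ∩ DKS={C} → {C} (+0)
site 2, node CDIKSV: CDIKS={C} ∪ V={T} → {C,T} (+1)
per-site changes: [3, 3, 3]; total = 9

3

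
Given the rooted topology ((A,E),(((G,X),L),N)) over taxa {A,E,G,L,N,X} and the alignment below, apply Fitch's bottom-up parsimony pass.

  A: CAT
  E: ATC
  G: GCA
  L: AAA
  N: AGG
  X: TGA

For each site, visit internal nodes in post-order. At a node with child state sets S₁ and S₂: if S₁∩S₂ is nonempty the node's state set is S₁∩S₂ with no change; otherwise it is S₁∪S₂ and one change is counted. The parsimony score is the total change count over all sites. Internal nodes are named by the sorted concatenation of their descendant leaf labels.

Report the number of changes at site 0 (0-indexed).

3

[col 0] AE: children A:{C}, E:{A} ∪→ {A,C}; cost 1
[col 0] GX: children G:{G}, X:{T} ∪→ {G,T}; cost 1
[col 0] GLX: children GX:{G,T}, L:{A} ∪→ {A,G,T}; cost 1
[col 0] GLNX: children GLX:{A,G,T}, N:{A} ∩→ {A}; cost 0
[col 0] AEGLNX: children AE:{A,C}, GLNX:{A} ∩→ {A}; cost 0
[col 1] AE: children A:{A}, E:{T} ∪→ {A,T}; cost 1
[col 1] GX: children G:{C}, X:{G} ∪→ {C,G}; cost 1
[col 1] GLX: children GX:{C,G}, L:{A} ∪→ {A,C,G}; cost 1
[col 1] GLNX: children GLX:{A,C,G}, N:{G} ∩→ {G}; cost 0
[col 1] AEGLNX: children AE:{A,T}, GLNX:{G} ∪→ {A,G,T}; cost 1
[col 2] AE: children A:{T}, E:{C} ∪→ {C,T}; cost 1
[col 2] GX: children G:{A}, X:{A} ∩→ {A}; cost 0
[col 2] GLX: children GX:{A}, L:{A} ∩→ {A}; cost 0
[col 2] GLNX: children GLX:{A}, N:{G} ∪→ {A,G}; cost 1
[col 2] AEGLNX: children AE:{C,T}, GLNX:{A,G} ∪→ {A,C,G,T}; cost 1
per-site changes: [3, 4, 3]; total = 10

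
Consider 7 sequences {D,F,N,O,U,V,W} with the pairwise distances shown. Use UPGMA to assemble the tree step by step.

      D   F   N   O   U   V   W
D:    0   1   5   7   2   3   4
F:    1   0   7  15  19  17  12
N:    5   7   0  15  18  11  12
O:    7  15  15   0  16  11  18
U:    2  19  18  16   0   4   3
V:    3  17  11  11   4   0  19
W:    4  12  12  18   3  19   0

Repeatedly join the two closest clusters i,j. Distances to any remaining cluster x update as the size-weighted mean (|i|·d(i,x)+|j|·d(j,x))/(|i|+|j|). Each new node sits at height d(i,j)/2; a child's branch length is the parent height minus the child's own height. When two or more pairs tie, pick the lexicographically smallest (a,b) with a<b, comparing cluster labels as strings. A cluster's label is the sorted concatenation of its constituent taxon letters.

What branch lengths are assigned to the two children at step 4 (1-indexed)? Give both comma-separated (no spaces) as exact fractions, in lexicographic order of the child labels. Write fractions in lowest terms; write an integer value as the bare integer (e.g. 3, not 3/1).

step 1: merge (D,F) at d=1; branch lengths D→1/2, F→1/2; new cluster DF
  updated: d(DF,N)=6, d(DF,O)=11, d(DF,U)=21/2, d(DF,V)=10, d(DF,W)=8
step 2: merge (U,W) at d=3; branch lengths U→3/2, W→3/2; new cluster UW
  updated: d(DF,UW)=37/4, d(N,UW)=15, d(O,UW)=17, d(UW,V)=23/2
step 3: merge (DF,N) at d=6; branch lengths DF→5/2, N→3; new cluster DFN
  updated: d(DFN,O)=37/3, d(DFN,UW)=67/6, d(DFN,V)=31/3
step 4: merge (DFN,V) at d=31/3; branch lengths DFN→13/6, V→31/6; new cluster DFNV
  updated: d(DFNV,O)=12, d(DFNV,UW)=45/4
step 5: merge (DFNV,UW) at d=45/4; branch lengths DFNV→11/24, UW→33/8; new cluster DFNUVW
  updated: d(DFNUVW,O)=41/3
step 6: merge (DFNUVW,O) at d=41/3; branch lengths DFNUVW→29/24, O→41/6; new cluster DFNOUVW
final tree: (((((D:1/2,F:1/2):5/2,N:3):13/6,V:31/6):11/24,(U:3/2,W:3/2):33/8):29/24,O:41/6)
total length: 707/24

13/6,31/6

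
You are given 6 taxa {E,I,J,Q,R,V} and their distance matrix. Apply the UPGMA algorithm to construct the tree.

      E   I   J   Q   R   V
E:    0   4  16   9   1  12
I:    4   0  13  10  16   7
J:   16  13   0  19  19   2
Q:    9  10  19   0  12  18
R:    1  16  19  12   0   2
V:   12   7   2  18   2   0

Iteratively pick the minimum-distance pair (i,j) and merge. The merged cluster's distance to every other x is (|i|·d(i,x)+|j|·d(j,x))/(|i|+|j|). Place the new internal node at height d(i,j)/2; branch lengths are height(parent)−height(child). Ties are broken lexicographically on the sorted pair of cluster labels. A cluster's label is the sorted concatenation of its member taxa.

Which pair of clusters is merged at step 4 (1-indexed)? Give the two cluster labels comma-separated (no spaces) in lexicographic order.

EIR,Q

1. join E+R (d=1) ⇒ ER; edges |E|=1/2, |R|=1/2
  updated: d(ER,I)=10, d(ER,J)=35/2, d(ER,Q)=21/2, d(ER,V)=7
2. join J+V (d=2) ⇒ JV; edges |J|=1, |V|=1
  updated: d(ER,JV)=49/4, d(I,JV)=10, d(JV,Q)=37/2
3. join ER+I (d=10) ⇒ EIR; edges |ER|=9/2, |I|=5
  updated: d(EIR,JV)=23/2, d(EIR,Q)=31/3
4. join EIR+Q (d=31/3) ⇒ EIQR; edges |EIR|=1/6, |Q|=31/6
  updated: d(EIQR,JV)=53/4
5. join EIQR+JV (d=53/4) ⇒ EIJQRV; edges |EIQR|=35/24, |JV|=45/8
final tree: ((((E:1/2,R:1/2):9/2,I:5):1/6,Q:31/6):35/24,(J:1,V:1):45/8)
total length: 299/12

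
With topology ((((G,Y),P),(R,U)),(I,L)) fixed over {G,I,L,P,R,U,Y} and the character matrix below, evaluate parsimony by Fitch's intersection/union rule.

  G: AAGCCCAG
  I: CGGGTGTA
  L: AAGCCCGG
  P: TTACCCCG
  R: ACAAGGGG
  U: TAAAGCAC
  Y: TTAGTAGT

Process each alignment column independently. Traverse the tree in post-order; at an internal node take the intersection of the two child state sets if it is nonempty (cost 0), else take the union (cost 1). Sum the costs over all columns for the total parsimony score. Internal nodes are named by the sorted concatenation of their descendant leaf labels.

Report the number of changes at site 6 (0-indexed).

GY@0: {A} ∪ {T} = {A,T} (union, +1)
GPY@0: {A,T} ∩ {T} = {T} (intersection, +0)
RU@0: {A} ∪ {T} = {A,T} (union, +1)
GPRUY@0: {T} ∩ {A,T} = {T} (intersection, +0)
IL@0: {C} ∪ {A} = {A,C} (union, +1)
GILPRUY@0: {T} ∪ {A,C} = {A,C,T} (union, +1)
GY@1: {A} ∪ {T} = {A,T} (union, +1)
GPY@1: {A,T} ∩ {T} = {T} (intersection, +0)
RU@1: {C} ∪ {A} = {A,C} (union, +1)
GPRUY@1: {T} ∪ {A,C} = {A,C,T} (union, +1)
IL@1: {G} ∪ {A} = {A,G} (union, +1)
GILPRUY@1: {A,C,T} ∩ {A,G} = {A} (intersection, +0)
GY@2: {G} ∪ {A} = {A,G} (union, +1)
GPY@2: {A,G} ∩ {A} = {A} (intersection, +0)
RU@2: {A} ∩ {A} = {A} (intersection, +0)
GPRUY@2: {A} ∩ {A} = {A} (intersection, +0)
IL@2: {G} ∩ {G} = {G} (intersection, +0)
GILPRUY@2: {A} ∪ {G} = {A,G} (union, +1)
GY@3: {C} ∪ {G} = {C,G} (union, +1)
GPY@3: {C,G} ∩ {C} = {C} (intersection, +0)
RU@3: {A} ∩ {A} = {A} (intersection, +0)
GPRUY@3: {C} ∪ {A} = {A,C} (union, +1)
IL@3: {G} ∪ {C} = {C,G} (union, +1)
GILPRUY@3: {A,C} ∩ {C,G} = {C} (intersection, +0)
GY@4: {C} ∪ {T} = {C,T} (union, +1)
GPY@4: {C,T} ∩ {C} = {C} (intersection, +0)
RU@4: {G} ∩ {G} = {G} (intersection, +0)
GPRUY@4: {C} ∪ {G} = {C,G} (union, +1)
IL@4: {T} ∪ {C} = {C,T} (union, +1)
GILPRUY@4: {C,G} ∩ {C,T} = {C} (intersection, +0)
GY@5: {C} ∪ {A} = {A,C} (union, +1)
GPY@5: {A,C} ∩ {C} = {C} (intersection, +0)
RU@5: {G} ∪ {C} = {C,G} (union, +1)
GPRUY@5: {C} ∩ {C,G} = {C} (intersection, +0)
IL@5: {G} ∪ {C} = {C,G} (union, +1)
GILPRUY@5: {C} ∩ {C,G} = {C} (intersection, +0)
GY@6: {A} ∪ {G} = {A,G} (union, +1)
GPY@6: {A,G} ∪ {C} = {A,C,G} (union, +1)
RU@6: {G} ∪ {A} = {A,G} (union, +1)
GPRUY@6: {A,C,G} ∩ {A,G} = {A,G} (intersection, +0)
IL@6: {T} ∪ {G} = {G,T} (union, +1)
GILPRUY@6: {A,G} ∩ {G,T} = {G} (intersection, +0)
GY@7: {G} ∪ {T} = {G,T} (union, +1)
GPY@7: {G,T} ∩ {G} = {G} (intersection, +0)
RU@7: {G} ∪ {C} = {C,G} (union, +1)
GPRUY@7: {G} ∩ {C,G} = {G} (intersection, +0)
IL@7: {A} ∪ {G} = {A,G} (union, +1)
GILPRUY@7: {G} ∩ {A,G} = {G} (intersection, +0)
per-site changes: [4, 4, 2, 3, 3, 3, 4, 3]; total = 26

4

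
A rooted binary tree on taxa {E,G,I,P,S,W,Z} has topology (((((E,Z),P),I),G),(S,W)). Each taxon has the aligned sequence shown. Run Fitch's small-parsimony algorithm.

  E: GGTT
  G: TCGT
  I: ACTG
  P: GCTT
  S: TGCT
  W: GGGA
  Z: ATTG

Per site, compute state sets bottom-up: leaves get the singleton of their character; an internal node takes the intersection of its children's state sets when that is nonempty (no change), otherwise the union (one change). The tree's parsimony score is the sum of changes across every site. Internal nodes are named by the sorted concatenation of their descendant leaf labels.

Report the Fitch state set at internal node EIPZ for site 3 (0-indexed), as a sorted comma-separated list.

G,T

EZ@0: {G} ∪ {A} = {A,G} (union, +1)
EPZ@0: {A,G} ∩ {G} = {G} (intersection, +0)
EIPZ@0: {G} ∪ {A} = {A,G} (union, +1)
EGIPZ@0: {A,G} ∪ {T} = {A,G,T} (union, +1)
SW@0: {T} ∪ {G} = {G,T} (union, +1)
EGIPSWZ@0: {A,G,T} ∩ {G,T} = {G,T} (intersection, +0)
EZ@1: {G} ∪ {T} = {G,T} (union, +1)
EPZ@1: {G,T} ∪ {C} = {C,G,T} (union, +1)
EIPZ@1: {C,G,T} ∩ {C} = {C} (intersection, +0)
EGIPZ@1: {C} ∩ {C} = {C} (intersection, +0)
SW@1: {G} ∩ {G} = {G} (intersection, +0)
EGIPSWZ@1: {C} ∪ {G} = {C,G} (union, +1)
EZ@2: {T} ∩ {T} = {T} (intersection, +0)
EPZ@2: {T} ∩ {T} = {T} (intersection, +0)
EIPZ@2: {T} ∩ {T} = {T} (intersection, +0)
EGIPZ@2: {T} ∪ {G} = {G,T} (union, +1)
SW@2: {C} ∪ {G} = {C,G} (union, +1)
EGIPSWZ@2: {G,T} ∩ {C,G} = {G} (intersection, +0)
EZ@3: {T} ∪ {G} = {G,T} (union, +1)
EPZ@3: {G,T} ∩ {T} = {T} (intersection, +0)
EIPZ@3: {T} ∪ {G} = {G,T} (union, +1)
EGIPZ@3: {G,T} ∩ {T} = {T} (intersection, +0)
SW@3: {T} ∪ {A} = {A,T} (union, +1)
EGIPSWZ@3: {T} ∩ {A,T} = {T} (intersection, +0)
per-site changes: [4, 3, 2, 3]; total = 12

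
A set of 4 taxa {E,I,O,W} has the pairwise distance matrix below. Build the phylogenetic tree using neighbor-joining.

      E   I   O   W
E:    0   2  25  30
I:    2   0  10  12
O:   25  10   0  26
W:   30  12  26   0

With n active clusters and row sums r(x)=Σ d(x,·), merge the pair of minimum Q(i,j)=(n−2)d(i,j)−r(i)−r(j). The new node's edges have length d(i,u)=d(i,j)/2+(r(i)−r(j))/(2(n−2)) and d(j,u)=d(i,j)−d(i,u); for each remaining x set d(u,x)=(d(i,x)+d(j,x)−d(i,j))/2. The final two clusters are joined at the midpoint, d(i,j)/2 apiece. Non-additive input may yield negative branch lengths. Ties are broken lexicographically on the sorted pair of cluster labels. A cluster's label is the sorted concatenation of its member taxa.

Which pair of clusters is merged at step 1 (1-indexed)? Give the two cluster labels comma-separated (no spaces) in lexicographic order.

step 1: merge (E,I) at d=2, Q=-77; branch lengths E→37/4, I→-29/4; new cluster EI
  updated: d(EI,O)=33/2, d(EI,W)=20
step 2: merge (EI,O) at d=33/2, Q=-125/2; branch lengths EI→21/4, O→45/4; new cluster EIO
  updated: d(EIO,W)=59/4
step 3: merge (EIO,W) at d=59/4; branch lengths EIO→59/8, W→59/8; new cluster EIOW
final tree: (((E:37/4,I:-29/4):21/4,O:45/4):59/8,W:59/8)
total length: 133/4

E,I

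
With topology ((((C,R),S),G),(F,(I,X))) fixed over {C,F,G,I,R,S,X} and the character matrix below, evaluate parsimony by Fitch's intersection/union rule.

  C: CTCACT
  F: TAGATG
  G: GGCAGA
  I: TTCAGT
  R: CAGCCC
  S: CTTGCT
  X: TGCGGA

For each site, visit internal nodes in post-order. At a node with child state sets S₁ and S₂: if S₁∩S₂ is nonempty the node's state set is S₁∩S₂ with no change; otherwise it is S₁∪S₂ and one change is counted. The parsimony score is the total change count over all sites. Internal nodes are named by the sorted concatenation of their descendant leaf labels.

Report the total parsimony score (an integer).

18

CR@0: {C} ∩ {C} = {C} (intersection, +0)
CRS@0: {C} ∩ {C} = {C} (intersection, +0)
CGRS@0: {C} ∪ {G} = {C,G} (union, +1)
IX@0: {T} ∩ {T} = {T} (intersection, +0)
FIX@0: {T} ∩ {T} = {T} (intersection, +0)
CFGIRSX@0: {C,G} ∪ {T} = {C,G,T} (union, +1)
CR@1: {T} ∪ {A} = {A,T} (union, +1)
CRS@1: {A,T} ∩ {T} = {T} (intersection, +0)
CGRS@1: {T} ∪ {G} = {G,T} (union, +1)
IX@1: {T} ∪ {G} = {G,T} (union, +1)
FIX@1: {A} ∪ {G,T} = {A,G,T} (union, +1)
CFGIRSX@1: {G,T} ∩ {A,G,T} = {G,T} (intersection, +0)
CR@2: {C} ∪ {G} = {C,G} (union, +1)
CRS@2: {C,G} ∪ {T} = {C,G,T} (union, +1)
CGRS@2: {C,G,T} ∩ {C} = {C} (intersection, +0)
IX@2: {C} ∩ {C} = {C} (intersection, +0)
FIX@2: {G} ∪ {C} = {C,G} (union, +1)
CFGIRSX@2: {C} ∩ {C,G} = {C} (intersection, +0)
CR@3: {A} ∪ {C} = {A,C} (union, +1)
CRS@3: {A,C} ∪ {G} = {A,C,G} (union, +1)
CGRS@3: {A,C,G} ∩ {A} = {A} (intersection, +0)
IX@3: {A} ∪ {G} = {A,G} (union, +1)
FIX@3: {A} ∩ {A,G} = {A} (intersection, +0)
CFGIRSX@3: {A} ∩ {A} = {A} (intersection, +0)
CR@4: {C} ∩ {C} = {C} (intersection, +0)
CRS@4: {C} ∩ {C} = {C} (intersection, +0)
CGRS@4: {C} ∪ {G} = {C,G} (union, +1)
IX@4: {G} ∩ {G} = {G} (intersection, +0)
FIX@4: {T} ∪ {G} = {G,T} (union, +1)
CFGIRSX@4: {C,G} ∩ {G,T} = {G} (intersection, +0)
CR@5: {T} ∪ {C} = {C,T} (union, +1)
CRS@5: {C,T} ∩ {T} = {T} (intersection, +0)
CGRS@5: {T} ∪ {A} = {A,T} (union, +1)
IX@5: {T} ∪ {A} = {A,T} (union, +1)
FIX@5: {G} ∪ {A,T} = {A,G,T} (union, +1)
CFGIRSX@5: {A,T} ∩ {A,G,T} = {A,T} (intersection, +0)
per-site changes: [2, 4, 3, 3, 2, 4]; total = 18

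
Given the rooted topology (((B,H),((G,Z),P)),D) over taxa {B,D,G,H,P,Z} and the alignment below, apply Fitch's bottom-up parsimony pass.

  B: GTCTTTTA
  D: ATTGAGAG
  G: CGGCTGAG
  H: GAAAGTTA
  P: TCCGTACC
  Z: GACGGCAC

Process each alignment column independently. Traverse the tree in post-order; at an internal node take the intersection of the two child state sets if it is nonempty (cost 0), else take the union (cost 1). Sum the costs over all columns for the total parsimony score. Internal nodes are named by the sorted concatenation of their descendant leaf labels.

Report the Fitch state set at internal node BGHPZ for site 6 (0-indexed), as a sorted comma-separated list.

A,C,T

site 0, node BH: B={G} ∩ H={G} → {G} (+0)
site 0, node GZ: G={C} ∪ Z={G} → {C,G} (+1)
site 0, node GPZ: GZ={C,G} ∪ P={T} → {C,G,T} (+1)
site 0, node BGHPZ: BH={G} ∩ GPZ={C,G,T} → {G} (+0)
site 0, node BDGHPZ: BGHPZ={G} ∪ D={A} → {A,G} (+1)
site 1, node BH: B={T} ∪ H={A} → {A,T} (+1)
site 1, node GZ: G={G} ∪ Z={A} → {A,G} (+1)
site 1, node GPZ: GZ={A,G} ∪ P={C} → {A,C,G} (+1)
site 1, node BGHPZ: BH={A,T} ∩ GPZ={A,C,G} → {A} (+0)
site 1, node BDGHPZ: BGHPZ={A} ∪ D={T} → {A,T} (+1)
site 2, node BH: B={C} ∪ H={A} → {A,C} (+1)
site 2, node GZ: G={G} ∪ Z={C} → {C,G} (+1)
site 2, node GPZ: GZ={C,G} ∩ P={C} → {C} (+0)
site 2, node BGHPZ: BH={A,C} ∩ GPZ={C} → {C} (+0)
site 2, node BDGHPZ: BGHPZ={C} ∪ D={T} → {C,T} (+1)
site 3, node BH: B={T} ∪ H={A} → {A,T} (+1)
site 3, node GZ: G={C} ∪ Z={G} → {C,G} (+1)
site 3, node GPZ: GZ={C,G} ∩ P={G} → {G} (+0)
site 3, node BGHPZ: BH={A,T} ∪ GPZ={G} → {A,G,T} (+1)
site 3, node BDGHPZ: BGHPZ={A,G,T} ∩ D={G} → {G} (+0)
site 4, node BH: B={T} ∪ H={G} → {G,T} (+1)
site 4, node GZ: G={T} ∪ Z={G} → {G,T} (+1)
site 4, node GPZ: GZ={G,T} ∩ P={T} → {T} (+0)
site 4, node BGHPZ: BH={G,T} ∩ GPZ={T} → {T} (+0)
site 4, node BDGHPZ: BGHPZ={T} ∪ D={A} → {A,T} (+1)
site 5, node BH: B={T} ∩ H={T} → {T} (+0)
site 5, node GZ: G={G} ∪ Z={C} → {C,G} (+1)
site 5, node GPZ: GZ={C,G} ∪ P={A} → {A,C,G} (+1)
site 5, node BGHPZ: BH={T} ∪ GPZ={A,C,G} → {A,C,G,T} (+1)
site 5, node BDGHPZ: BGHPZ={A,C,G,T} ∩ D={G} → {G} (+0)
site 6, node BH: B={T} ∩ H={T} → {T} (+0)
site 6, node GZ: G={A} ∩ Z={A} → {A} (+0)
site 6, node GPZ: GZ={A} ∪ P={C} → {A,C} (+1)
site 6, node BGHPZ: BH={T} ∪ GPZ={A,C} → {A,C,T} (+1)
site 6, node BDGHPZ: BGHPZ={A,C,T} ∩ D={A} → {A} (+0)
site 7, node BH: B={A} ∩ H={A} → {A} (+0)
site 7, node GZ: G={G} ∪ Z={C} → {C,G} (+1)
site 7, node GPZ: GZ={C,G} ∩ P={C} → {C} (+0)
site 7, node BGHPZ: BH={A} ∪ GPZ={C} → {A,C} (+1)
site 7, node BDGHPZ: BGHPZ={A,C} ∪ D={G} → {A,C,G} (+1)
per-site changes: [3, 4, 3, 3, 3, 3, 2, 3]; total = 24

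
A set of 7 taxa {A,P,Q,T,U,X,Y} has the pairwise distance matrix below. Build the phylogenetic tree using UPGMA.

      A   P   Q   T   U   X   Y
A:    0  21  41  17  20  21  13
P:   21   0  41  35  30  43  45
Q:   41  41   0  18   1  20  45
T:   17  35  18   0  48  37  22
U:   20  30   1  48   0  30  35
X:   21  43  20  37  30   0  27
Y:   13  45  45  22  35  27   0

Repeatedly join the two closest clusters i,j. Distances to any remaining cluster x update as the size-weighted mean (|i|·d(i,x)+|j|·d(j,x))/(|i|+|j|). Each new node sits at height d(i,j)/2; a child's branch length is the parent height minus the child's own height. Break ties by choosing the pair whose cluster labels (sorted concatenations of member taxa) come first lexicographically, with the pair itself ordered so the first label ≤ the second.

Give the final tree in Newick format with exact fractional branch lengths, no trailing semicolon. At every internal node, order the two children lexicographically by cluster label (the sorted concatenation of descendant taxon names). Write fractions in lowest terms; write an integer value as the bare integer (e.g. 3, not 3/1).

((((A:13/2,Y:13/2):13/4,T:39/4):233/36,((Q:1/2,U:1/2):12,X:25/2):67/18):61/36,P:215/12)

step 1: merge (Q,U) at d=1; branch lengths Q→1/2, U→1/2; new cluster QU
  updated: d(A,QU)=61/2, d(P,QU)=71/2, d(QU,T)=33, d(QU,X)=25, d(QU,Y)=40
step 2: merge (A,Y) at d=13; branch lengths A→13/2, Y→13/2; new cluster AY
  updated: d(AY,P)=33, d(AY,QU)=141/4, d(AY,T)=39/2, d(AY,X)=24
step 3: merge (AY,T) at d=39/2; branch lengths AY→13/4, T→39/4; new cluster ATY
  updated: d(ATY,P)=101/3, d(ATY,QU)=69/2, d(ATY,X)=85/3
step 4: merge (QU,X) at d=25; branch lengths QU→12, X→25/2; new cluster QUX
  updated: d(ATY,QUX)=292/9, d(P,QUX)=38
step 5: merge (ATY,QUX) at d=292/9; branch lengths ATY→233/36, QUX→67/18; new cluster AQTUXY
  updated: d(AQTUXY,P)=215/6
step 6: merge (AQTUXY,P) at d=215/6; branch lengths AQTUXY→61/36, P→215/12; new cluster APQTUXY
final tree: ((((A:13/2,Y:13/2):13/4,T:39/4):233/36,((Q:1/2,U:1/2):12,X:25/2):67/18):61/36,P:215/12)
total length: 2927/36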